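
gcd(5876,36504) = 52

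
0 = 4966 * 0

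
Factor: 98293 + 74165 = 2^1 * 3^2 * 11^1 * 13^1 * 67^1 = 172458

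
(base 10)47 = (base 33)1e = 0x2f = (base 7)65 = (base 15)32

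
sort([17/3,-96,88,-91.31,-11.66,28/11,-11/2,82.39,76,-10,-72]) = [-96,-91.31,-72,-11.66,-10,-11/2,28/11,17/3,76,82.39,88]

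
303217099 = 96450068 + 206767031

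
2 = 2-0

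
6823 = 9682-2859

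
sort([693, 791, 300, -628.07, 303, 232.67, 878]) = [-628.07, 232.67, 300, 303, 693, 791, 878]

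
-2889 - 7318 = -10207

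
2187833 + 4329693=6517526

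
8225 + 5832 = 14057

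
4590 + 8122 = 12712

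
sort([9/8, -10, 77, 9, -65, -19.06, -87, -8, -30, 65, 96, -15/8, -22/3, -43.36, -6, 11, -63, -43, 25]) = [-87, -65, -63, -43.36, -43, -30, -19.06, -10, -8, -22/3, -6, -15/8, 9/8, 9, 11, 25, 65, 77, 96]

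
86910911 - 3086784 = 83824127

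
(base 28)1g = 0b101100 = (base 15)2e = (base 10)44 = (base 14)32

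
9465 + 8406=17871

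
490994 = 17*28882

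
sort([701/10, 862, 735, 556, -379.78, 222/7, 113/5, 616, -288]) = [-379.78, -288, 113/5, 222/7, 701/10, 556, 616, 735, 862]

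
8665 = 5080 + 3585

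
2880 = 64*45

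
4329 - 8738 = -4409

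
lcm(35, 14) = 70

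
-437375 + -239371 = -676746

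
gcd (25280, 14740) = 20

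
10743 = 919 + 9824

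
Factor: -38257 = -1*67^1*571^1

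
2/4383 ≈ 0.000456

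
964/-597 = -1 - 367/597≈-1.61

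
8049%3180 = 1689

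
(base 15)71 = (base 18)5g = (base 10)106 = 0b1101010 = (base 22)4i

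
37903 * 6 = 227418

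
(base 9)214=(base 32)5f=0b10101111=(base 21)87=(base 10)175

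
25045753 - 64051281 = -39005528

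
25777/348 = 74 + 25/348 ≈ 74.07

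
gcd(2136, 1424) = 712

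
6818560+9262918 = 16081478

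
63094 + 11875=74969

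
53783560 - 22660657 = 31122903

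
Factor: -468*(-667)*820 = 2^4*3^2*5^1*13^1*23^1*29^1*41^1 = 255967920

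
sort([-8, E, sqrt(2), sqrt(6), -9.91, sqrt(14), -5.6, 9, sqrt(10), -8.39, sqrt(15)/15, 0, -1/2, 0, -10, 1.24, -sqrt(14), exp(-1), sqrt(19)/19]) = [-10, -9.91, -8.39, -8, -5.6, -sqrt(14), -1/2, 0, 0, sqrt(19)/19, sqrt(15)/15, exp(-1), 1.24, sqrt(2), sqrt(6), E, sqrt(10), sqrt(14), 9]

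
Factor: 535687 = 17^1*31511^1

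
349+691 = 1040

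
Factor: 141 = 3^1*47^1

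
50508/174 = 290+8/29 ≈ 290.28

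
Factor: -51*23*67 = -1*3^1*17^1*23^1*67^1 = -78591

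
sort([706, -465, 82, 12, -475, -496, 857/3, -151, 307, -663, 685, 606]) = [-663, -496, -475, -465, -151, 12, 82, 857/3, 307, 606, 685, 706]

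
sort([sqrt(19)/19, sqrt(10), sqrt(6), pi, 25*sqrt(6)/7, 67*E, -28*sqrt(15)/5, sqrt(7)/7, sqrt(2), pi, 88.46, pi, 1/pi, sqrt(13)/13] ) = [-28*sqrt(15)/5, sqrt(19)/19, sqrt(13)/13, 1/pi, sqrt(7)/7, sqrt(2), sqrt(6), pi, pi, pi, sqrt(10), 25*sqrt(6)/7, 88.46, 67*E] 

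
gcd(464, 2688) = 16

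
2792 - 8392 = -5600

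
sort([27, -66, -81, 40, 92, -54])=[-81, -66, -54, 27, 40, 92]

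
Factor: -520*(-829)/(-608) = -1*2^(-2)*5^1*13^1*19^(-1)*829^1 = -53885/76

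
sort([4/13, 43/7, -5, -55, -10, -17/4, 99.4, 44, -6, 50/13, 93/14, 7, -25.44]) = [-55, -25.44, -10, -6, -5, -17/4, 4/13, 50/13, 43/7, 93/14, 7, 44, 99.4]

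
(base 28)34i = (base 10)2482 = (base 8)4662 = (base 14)c94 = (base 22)52i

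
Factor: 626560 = 2^7 * 5^1 * 11^1 * 89^1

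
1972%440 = 212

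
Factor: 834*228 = 2^3*3^2*19^1*139^1 = 190152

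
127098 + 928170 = 1055268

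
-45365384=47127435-92492819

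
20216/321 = 62 + 314/321 ≈ 62.98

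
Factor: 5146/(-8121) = -1*2^1*3^(-1)*31^1*83^1*2707^(-1)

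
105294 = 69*1526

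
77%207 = 77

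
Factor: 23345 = 5^1*7^1*23^1*29^1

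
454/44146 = 227/22073 ≈ 0.0103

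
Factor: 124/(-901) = -1 * 2^2 * 17^(-1) * 31^1 * 53^(-1)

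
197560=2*98780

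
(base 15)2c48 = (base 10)9518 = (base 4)2110232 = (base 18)1b6e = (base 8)22456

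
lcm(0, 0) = 0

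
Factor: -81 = -1 * 3^4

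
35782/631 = 56 + 446/631 ≈ 56.71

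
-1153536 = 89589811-90743347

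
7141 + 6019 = 13160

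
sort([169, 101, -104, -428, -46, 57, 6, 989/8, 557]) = [-428, -104, -46, 6, 57, 101, 989/8, 169, 557]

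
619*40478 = 25055882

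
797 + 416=1213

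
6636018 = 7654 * 867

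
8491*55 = 467005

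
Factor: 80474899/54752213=19^1*23^(-1)*2380531^(-1)*4235521^1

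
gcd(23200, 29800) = 200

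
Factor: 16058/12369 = 2^1 * 3^(-1) * 19^(-1) * 37^1 = 74/57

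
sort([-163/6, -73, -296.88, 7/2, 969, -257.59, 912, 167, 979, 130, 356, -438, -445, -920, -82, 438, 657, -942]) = [-942, -920, -445, -438, -296.88, -257.59, -82, -73, -163/6, 7/2, 130, 167, 356, 438, 657, 912, 969, 979]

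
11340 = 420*27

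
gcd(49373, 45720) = 1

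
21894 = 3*7298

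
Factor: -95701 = -1 * 95701^1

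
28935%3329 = 2303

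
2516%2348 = 168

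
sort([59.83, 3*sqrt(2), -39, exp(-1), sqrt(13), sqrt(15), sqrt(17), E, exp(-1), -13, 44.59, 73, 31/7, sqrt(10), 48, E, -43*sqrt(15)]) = [-43*sqrt(15), -39, -13, exp(-1), exp(-1), E, E, sqrt(10), sqrt(13), sqrt(15), sqrt(17), 3*sqrt(2), 31/7, 44.59, 48, 59.83, 73]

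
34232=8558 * 4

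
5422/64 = 2711/32 ≈ 84.72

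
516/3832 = 129/958 ≈ 0.135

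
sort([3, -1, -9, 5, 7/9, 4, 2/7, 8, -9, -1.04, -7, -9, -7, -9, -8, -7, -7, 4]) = [-9, -9, -9, -9, -8, -7, -7, -7, -7, -1.04, -1, 2/7, 7/9, 3, 4, 4, 5, 8]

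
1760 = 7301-5541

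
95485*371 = 35424935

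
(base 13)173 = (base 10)263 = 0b100000111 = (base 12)19b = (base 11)21a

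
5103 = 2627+2476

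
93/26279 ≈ 0.00354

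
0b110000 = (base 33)1f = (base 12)40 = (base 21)26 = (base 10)48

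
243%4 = 3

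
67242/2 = 33621 = 33621.00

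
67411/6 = 11235 + 1/6 ≈ 11235.17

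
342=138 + 204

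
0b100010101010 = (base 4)202222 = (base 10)2218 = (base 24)3ka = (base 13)1018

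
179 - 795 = -616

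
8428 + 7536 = 15964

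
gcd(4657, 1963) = 1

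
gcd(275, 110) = 55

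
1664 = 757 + 907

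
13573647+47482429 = 61056076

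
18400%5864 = 808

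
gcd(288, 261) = 9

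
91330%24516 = 17782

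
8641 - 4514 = 4127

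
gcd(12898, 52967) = 1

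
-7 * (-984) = 6888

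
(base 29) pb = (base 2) 1011100000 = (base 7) 2101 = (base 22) 1ba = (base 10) 736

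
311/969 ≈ 0.321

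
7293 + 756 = 8049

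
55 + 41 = 96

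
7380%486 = 90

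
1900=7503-5603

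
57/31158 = 19/10386 ≈ 0.00183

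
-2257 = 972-3229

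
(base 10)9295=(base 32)92f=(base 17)1f2d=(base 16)244f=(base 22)j4b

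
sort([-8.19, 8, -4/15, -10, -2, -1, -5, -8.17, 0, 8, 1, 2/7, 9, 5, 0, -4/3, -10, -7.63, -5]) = [-10, -10, -8.19, -8.17, -7.63, -5, -5, -2, -4/3, -1, -4/15, 0, 0, 2/7, 1, 5, 8, 8, 9]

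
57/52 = 1 + 5/52 ≈ 1.10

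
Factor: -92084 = -1*2^2*23021^1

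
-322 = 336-658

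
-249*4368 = -1087632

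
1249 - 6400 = -5151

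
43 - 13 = 30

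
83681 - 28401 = 55280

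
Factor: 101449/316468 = 2^(-2) * 61^(-1) * 1297^(-1) * 101449^1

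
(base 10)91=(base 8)133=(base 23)3m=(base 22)43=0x5b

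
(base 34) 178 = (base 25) 262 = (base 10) 1402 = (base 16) 57a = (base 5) 21102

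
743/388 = 1+355/388 ≈ 1.91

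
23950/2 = 11975 = 11975.00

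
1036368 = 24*43182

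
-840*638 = -535920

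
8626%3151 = 2324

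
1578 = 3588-2010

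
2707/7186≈0.377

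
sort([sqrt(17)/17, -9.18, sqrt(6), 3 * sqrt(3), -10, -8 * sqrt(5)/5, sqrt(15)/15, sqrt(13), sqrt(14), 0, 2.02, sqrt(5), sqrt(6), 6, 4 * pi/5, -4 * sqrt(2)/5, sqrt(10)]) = [-10, -9.18, -8 * sqrt(5)/5, -4 * sqrt(2)/5, 0, sqrt(17)/17, sqrt(15)/15, 2.02, sqrt(5), sqrt(6), sqrt(6), 4 * pi/5, sqrt(10), sqrt(13), sqrt(14), 3 * sqrt(3), 6]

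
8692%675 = 592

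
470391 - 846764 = -376373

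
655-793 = -138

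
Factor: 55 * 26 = 2^1 * 5^1 * 11^1 * 13^1 = 1430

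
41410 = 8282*5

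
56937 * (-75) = -4270275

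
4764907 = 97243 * 49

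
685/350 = 1 + 67/70 ≈ 1.96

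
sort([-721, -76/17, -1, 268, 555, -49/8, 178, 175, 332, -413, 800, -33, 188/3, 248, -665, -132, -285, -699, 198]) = [-721, -699, -665, -413, -285, -132, -33, -49/8, -76/17, -1, 188/3, 175, 178, 198, 248, 268, 332, 555, 800]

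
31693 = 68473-36780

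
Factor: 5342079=3^1*191^1*9323^1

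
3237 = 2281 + 956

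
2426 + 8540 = 10966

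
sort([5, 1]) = [1, 5]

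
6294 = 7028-734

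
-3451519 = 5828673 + -9280192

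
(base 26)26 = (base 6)134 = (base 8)72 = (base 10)58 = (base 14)42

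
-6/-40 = 3/20 = 0.15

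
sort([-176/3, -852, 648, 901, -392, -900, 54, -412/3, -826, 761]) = [-900, -852, -826, -392, -412/3, -176/3, 54, 648, 761, 901]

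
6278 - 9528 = -3250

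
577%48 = 1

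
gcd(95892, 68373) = 3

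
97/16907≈0.00574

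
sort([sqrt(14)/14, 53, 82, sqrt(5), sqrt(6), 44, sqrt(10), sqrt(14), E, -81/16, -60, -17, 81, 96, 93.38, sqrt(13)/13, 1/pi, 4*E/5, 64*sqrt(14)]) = [-60, -17, -81/16, sqrt(14)/14, sqrt(13)/13, 1/pi, 4*E/5, sqrt(5), sqrt(6), E, sqrt(10), sqrt(14), 44, 53, 81, 82, 93.38, 96, 64*sqrt(14)]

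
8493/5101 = 1 + 3392/5101 ≈ 1.66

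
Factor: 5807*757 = 757^1*5807^1 = 4395899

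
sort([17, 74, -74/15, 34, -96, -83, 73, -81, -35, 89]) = [-96, -83, -81, -35, -74/15, 17, 34, 73, 74, 89]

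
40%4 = 0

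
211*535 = 112885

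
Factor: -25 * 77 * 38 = -1 * 2^1 * 5^2 * 7^1 * 11^1 * 19^1 = -73150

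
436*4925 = 2147300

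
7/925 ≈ 0.00757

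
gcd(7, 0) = 7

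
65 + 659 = 724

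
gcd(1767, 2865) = 3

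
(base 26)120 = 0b1011011000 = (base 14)3a0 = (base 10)728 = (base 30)o8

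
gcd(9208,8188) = 4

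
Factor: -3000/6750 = -1 * 2^2 * 3^(-2) = -4/9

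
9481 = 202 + 9279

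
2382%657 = 411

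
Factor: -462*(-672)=2^6*3^2*7^2*11^1=310464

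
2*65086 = 130172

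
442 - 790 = -348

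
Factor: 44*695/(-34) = -1*2^1*5^1*11^1*17^(-1)*139^1 = -15290/17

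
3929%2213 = 1716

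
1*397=397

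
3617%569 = 203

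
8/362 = 4/181 ≈ 0.0221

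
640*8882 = 5684480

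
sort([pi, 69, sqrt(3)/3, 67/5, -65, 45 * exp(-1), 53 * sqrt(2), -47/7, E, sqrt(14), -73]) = [-73, -65, -47/7, sqrt(3)/3, E, pi, sqrt(14), 67/5, 45 * exp(-1), 69, 53 * sqrt(2)]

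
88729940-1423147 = 87306793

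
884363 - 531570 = 352793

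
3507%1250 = 1007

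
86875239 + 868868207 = 955743446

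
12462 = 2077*6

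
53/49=1+4/49 ≈ 1.08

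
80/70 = 1 + 1/7 ≈ 1.14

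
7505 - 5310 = 2195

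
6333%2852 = 629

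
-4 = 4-8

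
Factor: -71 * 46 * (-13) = 2^1 * 13^1 * 23^1 * 71^1 = 42458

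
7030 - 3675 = 3355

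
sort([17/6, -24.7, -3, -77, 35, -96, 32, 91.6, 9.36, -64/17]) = [-96, -77, -24.7, -64/17, -3, 17/6, 9.36, 32, 35, 91.6]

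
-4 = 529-533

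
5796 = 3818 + 1978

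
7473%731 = 163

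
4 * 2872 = 11488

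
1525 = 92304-90779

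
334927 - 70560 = 264367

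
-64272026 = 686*(-93691)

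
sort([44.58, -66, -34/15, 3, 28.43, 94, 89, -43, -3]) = [-66, -43, -3, -34/15, 3, 28.43, 44.58, 89, 94]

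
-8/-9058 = 4/4529 ≈ 0.000883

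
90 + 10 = 100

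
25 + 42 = 67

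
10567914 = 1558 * 6783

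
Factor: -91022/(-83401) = 2^1 * 71^1 * 641^1 * 83401^(-1)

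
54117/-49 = -7731/7 ≈ -1104.43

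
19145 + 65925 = 85070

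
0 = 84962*0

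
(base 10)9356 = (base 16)248c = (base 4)2102030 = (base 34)836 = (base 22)j76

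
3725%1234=23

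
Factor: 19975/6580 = 2^(-2) * 5^1 * 7^(-1) * 17^1 = 85/28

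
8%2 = 0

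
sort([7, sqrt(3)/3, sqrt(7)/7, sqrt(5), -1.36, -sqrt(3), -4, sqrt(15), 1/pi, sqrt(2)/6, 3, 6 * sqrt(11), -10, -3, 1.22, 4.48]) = [-10, -4, -3, -sqrt(3), -1.36, sqrt(2)/6, 1/pi, sqrt(7)/7, sqrt(3)/3, 1.22, sqrt(5), 3, sqrt(15), 4.48, 7, 6 * sqrt(11)]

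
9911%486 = 191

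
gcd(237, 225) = 3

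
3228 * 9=29052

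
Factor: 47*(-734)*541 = -1*2^1*47^1*367^1*541^1 = -18663418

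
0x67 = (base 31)3a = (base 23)4b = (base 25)43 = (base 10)103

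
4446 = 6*741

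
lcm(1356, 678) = 1356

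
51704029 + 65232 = 51769261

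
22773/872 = 26 + 101/872 ≈ 26.12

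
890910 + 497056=1387966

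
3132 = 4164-1032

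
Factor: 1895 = 5^1 * 379^1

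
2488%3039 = 2488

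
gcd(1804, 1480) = 4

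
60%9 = 6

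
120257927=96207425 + 24050502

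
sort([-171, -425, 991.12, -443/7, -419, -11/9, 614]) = [-425, -419, -171, -443/7, -11/9, 614, 991.12]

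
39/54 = 13/18≈0.722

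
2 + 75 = 77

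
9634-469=9165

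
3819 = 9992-6173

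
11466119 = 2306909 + 9159210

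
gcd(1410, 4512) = 282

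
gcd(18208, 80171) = 1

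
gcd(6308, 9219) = 1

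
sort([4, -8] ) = [-8, 4] 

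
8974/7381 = 1 + 1593/7381 ≈ 1.22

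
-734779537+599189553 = -135589984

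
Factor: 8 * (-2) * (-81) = 2^4 * 3^4 = 1296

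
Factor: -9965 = -1 * 5^1 * 1993^1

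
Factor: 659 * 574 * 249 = 2^1 * 3^1 * 7^1 * 41^1 * 83^1 * 659^1 = 94188234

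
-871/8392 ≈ -0.104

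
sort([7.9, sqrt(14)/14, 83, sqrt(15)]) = [sqrt(14)/14, sqrt(15), 7.9, 83]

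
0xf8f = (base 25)698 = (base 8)7617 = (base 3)12110112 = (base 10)3983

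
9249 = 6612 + 2637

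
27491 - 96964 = -69473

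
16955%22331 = 16955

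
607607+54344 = 661951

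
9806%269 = 122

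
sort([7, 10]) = [7, 10]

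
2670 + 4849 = 7519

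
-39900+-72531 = -112431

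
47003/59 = 796 + 39/59 ≈ 796.66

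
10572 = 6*1762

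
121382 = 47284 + 74098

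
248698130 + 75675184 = 324373314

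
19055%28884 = 19055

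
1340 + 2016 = 3356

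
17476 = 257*68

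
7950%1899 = 354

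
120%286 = 120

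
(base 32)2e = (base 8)116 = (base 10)78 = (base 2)1001110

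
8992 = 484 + 8508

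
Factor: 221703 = 3^1*67^1*1103^1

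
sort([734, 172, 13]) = [13, 172, 734]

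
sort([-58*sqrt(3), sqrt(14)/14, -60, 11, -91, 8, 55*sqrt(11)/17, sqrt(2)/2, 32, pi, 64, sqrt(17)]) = [-58*sqrt(3), -91, -60, sqrt(14)/14, sqrt(2)/2, pi, sqrt(17), 8, 55*sqrt(11)/17, 11, 32, 64]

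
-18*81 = -1458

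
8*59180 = 473440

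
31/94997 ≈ 0.000326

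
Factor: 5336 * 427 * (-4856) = -1 * 2^6 * 7^1 * 23^1 * 29^1 * 61^1 * 607^1 = -11064260032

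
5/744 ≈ 0.00672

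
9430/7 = 1347 + 1/7 ≈ 1347.14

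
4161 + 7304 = 11465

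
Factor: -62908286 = -1*2^1*7^1*773^1*5813^1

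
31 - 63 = -32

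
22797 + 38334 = 61131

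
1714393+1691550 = 3405943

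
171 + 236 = 407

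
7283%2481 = 2321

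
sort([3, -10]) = [-10, 3]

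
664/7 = 94 + 6/7 ≈ 94.86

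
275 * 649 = 178475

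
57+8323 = 8380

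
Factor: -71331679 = -1*179^1*223^1*1787^1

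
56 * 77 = 4312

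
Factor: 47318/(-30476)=-1 * 2^(-1) * 19^(-1) * 59^1=-59/38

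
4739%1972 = 795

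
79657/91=875 + 32/91 ≈ 875.35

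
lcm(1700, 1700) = 1700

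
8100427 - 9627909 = -1527482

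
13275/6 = 4425/2 = 2212.50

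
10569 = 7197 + 3372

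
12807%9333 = 3474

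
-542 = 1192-1734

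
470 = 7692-7222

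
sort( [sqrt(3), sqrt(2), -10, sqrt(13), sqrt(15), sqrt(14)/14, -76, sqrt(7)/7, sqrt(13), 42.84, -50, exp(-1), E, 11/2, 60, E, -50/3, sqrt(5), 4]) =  [-76, -50, -50/3, -10, sqrt(14)/14, exp(-1), sqrt(7)/7, sqrt(2), sqrt(3), sqrt(5), E, E, sqrt(13), sqrt(13), sqrt(15), 4, 11/2, 42.84, 60]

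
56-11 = 45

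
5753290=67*85870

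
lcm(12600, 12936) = 970200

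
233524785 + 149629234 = 383154019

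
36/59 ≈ 0.610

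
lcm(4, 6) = 12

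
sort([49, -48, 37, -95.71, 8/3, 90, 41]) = [-95.71, -48, 8/3, 37, 41, 49, 90]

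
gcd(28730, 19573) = 1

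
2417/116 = 20 + 97/116 ≈ 20.84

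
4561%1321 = 598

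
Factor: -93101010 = -1*2^1*3^1*5^1*17^1*23^1*7937^1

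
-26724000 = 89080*(-300)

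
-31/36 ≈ -0.861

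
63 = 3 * 21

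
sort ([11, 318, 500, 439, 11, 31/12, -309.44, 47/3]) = [-309.44, 31/12, 11, 11, 47/3, 318, 439, 500]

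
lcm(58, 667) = 1334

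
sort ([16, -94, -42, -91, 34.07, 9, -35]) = [-94, -91, -42, -35, 9, 16, 34.07]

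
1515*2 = 3030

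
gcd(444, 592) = 148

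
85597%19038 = 9445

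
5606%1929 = 1748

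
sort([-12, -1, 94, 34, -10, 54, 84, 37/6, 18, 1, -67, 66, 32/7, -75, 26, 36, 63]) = [-75, -67, -12, -10, -1, 1, 32/7, 37/6, 18, 26, 34, 36, 54, 63, 66, 84, 94]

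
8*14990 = 119920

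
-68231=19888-88119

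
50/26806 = 25/13403 ≈ 0.00187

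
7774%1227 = 412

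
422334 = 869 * 486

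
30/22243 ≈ 0.00135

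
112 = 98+14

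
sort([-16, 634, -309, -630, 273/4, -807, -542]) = [-807, -630, -542, -309, -16, 273/4, 634]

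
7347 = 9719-2372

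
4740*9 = 42660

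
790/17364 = 395/8682 ≈ 0.0455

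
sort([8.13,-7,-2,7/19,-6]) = [-7,-6,-2,7/19,8.13]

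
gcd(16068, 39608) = 4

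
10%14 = 10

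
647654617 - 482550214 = 165104403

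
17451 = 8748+8703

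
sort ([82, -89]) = [-89, 82]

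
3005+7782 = 10787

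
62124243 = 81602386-19478143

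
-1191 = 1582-2773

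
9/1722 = 3/574 ≈ 0.00523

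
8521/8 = 1065 + 1/8 ≈ 1065.13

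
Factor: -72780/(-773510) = 2^1*3^1*1213^1*77351^(-1) = 7278/77351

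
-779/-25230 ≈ 0.0309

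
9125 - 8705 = 420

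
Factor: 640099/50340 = 2^(-2) * 3^(-1) * 5^(-1) * 839^(-1) * 640099^1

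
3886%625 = 136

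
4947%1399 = 750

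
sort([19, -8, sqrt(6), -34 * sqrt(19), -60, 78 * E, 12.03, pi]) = [-34 * sqrt(19), -60, -8, sqrt(6), pi, 12.03, 19, 78 * E]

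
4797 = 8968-4171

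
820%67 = 16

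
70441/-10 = -7044 - 1/10 = -7044.10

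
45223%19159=6905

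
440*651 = 286440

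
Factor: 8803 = 8803^1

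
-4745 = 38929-43674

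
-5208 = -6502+1294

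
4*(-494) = -1976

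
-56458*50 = -2822900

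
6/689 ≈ 0.00871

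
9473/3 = 3157 + 2/3 ≈ 3157.67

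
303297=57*5321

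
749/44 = 17 + 1/44 ≈ 17.02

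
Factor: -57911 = -1*7^1*8273^1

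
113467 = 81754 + 31713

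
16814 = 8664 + 8150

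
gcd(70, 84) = 14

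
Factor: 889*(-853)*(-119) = 7^2*17^1*127^1*853^1 = 90239723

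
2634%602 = 226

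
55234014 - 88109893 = -32875879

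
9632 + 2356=11988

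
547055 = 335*1633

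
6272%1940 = 452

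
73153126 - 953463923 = -880310797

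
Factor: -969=-1 * 3^1 * 17^1 * 19^1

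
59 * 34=2006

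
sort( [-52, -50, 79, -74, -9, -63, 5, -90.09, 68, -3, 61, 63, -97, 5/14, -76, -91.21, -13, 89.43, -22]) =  [-97, -91.21, -90.09, -76, -74, -63, -52, -50, -22, -13, -9, -3, 5/14, 5, 61, 63, 68, 79, 89.43]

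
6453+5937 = 12390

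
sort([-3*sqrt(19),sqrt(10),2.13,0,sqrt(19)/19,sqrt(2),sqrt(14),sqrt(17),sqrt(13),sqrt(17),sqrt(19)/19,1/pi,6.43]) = [-3*sqrt(19),0,sqrt(19)/19,sqrt(19)/19,1/pi,sqrt(2),2.13,sqrt(10),sqrt(13),sqrt(14),sqrt(17),sqrt(17),6.43]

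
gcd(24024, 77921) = 1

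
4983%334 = 307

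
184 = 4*46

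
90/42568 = 45/21284≈0.00211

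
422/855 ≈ 0.494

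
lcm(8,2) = 8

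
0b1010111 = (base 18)4f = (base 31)2p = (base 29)30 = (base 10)87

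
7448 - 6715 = 733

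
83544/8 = 10443 = 10443.00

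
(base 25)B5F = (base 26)A9L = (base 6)52251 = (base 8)15547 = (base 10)7015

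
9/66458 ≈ 0.000135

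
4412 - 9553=-5141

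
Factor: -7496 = -1*2^3*937^1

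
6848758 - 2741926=4106832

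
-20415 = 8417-28832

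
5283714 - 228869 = 5054845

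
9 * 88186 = 793674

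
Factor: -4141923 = -1*3^1*229^1*6029^1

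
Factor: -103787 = -1 * 103787^1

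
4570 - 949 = 3621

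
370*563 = 208310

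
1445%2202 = 1445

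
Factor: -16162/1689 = -1 * 2^1 * 3^(-1) * 563^(-1) * 8081^1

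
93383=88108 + 5275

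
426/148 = 2 + 65/74 ≈ 2.88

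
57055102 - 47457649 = 9597453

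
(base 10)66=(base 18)3c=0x42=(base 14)4a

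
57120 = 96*595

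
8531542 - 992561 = 7538981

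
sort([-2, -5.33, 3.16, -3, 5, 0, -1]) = [-5.33, -3, -2, -1, 0, 3.16, 5]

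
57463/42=1368 + 1/6 ≈ 1368.17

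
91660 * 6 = 549960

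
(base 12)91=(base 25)49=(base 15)74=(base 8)155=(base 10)109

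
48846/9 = 5427 + 1/3 ≈ 5427.33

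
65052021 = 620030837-554978816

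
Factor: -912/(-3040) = 2^(-1)*3^1*5^(-1) = 3/10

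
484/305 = 1 + 179/305 ≈ 1.59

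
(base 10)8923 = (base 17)1def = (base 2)10001011011011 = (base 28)baj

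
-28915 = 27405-56320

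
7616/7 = 1088 = 1088.00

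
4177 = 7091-2914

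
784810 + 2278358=3063168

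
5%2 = 1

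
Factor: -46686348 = -1*2^2*3^3*432281^1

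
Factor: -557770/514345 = -1 * 2^1 * 13^(-1) * 17^2 * 41^(-1) = -578/533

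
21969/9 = 2441 = 2441.00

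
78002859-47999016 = 30003843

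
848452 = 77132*11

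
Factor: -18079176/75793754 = -1*2^2*3^1*109^1*6911^1*37896877^(-1) = -9039588/37896877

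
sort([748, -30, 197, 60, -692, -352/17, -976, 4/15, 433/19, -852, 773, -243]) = [-976, -852, -692, -243, -30, -352/17, 4/15, 433/19, 60, 197, 748, 773]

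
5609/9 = 623 + 2/9 ≈ 623.22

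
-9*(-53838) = 484542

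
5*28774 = 143870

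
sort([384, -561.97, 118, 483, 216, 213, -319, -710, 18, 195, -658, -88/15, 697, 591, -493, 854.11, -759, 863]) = [-759, -710, -658, -561.97, -493, -319, -88/15, 18, 118, 195, 213, 216, 384, 483, 591, 697, 854.11, 863]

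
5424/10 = 542 + 2/5 = 542.40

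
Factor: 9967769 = 7^1*1423967^1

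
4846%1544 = 214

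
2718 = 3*906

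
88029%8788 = 149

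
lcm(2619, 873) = 2619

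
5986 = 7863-1877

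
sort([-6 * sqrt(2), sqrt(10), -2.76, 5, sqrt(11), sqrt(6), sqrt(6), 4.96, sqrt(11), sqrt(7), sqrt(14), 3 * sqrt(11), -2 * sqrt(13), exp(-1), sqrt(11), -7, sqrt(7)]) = [-6 * sqrt(2), -2 * sqrt(13), -7, -2.76, exp(-1), sqrt(6), sqrt(6), sqrt(7), sqrt(7), sqrt(10), sqrt(11), sqrt(11), sqrt(11), sqrt(14), 4.96, 5, 3 * sqrt(11)]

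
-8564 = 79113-87677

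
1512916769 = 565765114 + 947151655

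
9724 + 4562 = 14286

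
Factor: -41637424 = -1*2^4*79^1*32941^1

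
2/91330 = 1/45665 ≈ 0.0000219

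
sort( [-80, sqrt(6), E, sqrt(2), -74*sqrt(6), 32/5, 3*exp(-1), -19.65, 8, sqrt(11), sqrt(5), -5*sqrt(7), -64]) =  [-74*sqrt(6), -80, -64, -19.65, -5*sqrt(7), 3*exp(-1), sqrt(2), sqrt(5), sqrt(6), E, sqrt(11), 32/5, 8]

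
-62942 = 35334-98276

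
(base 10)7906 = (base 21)hja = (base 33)78j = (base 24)dha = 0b1111011100010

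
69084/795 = 23028/265≈86.90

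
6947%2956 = 1035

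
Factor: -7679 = -1*7^1*1097^1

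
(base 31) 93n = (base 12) 50a5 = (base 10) 8765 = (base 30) 9m5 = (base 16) 223d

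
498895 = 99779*5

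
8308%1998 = 316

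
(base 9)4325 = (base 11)2433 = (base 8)6156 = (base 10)3182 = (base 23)608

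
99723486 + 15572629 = 115296115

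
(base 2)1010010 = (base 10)82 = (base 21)3j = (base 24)3a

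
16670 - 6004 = 10666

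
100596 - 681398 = -580802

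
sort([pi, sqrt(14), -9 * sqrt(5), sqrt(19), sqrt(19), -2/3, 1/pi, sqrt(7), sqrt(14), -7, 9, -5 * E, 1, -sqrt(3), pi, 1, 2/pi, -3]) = [-9 * sqrt(5), -5 * E, -7, -3, -sqrt(3), -2/3, 1/pi, 2/pi, 1, 1, sqrt(7), pi, pi, sqrt(14), sqrt(14), sqrt(19), sqrt(19), 9]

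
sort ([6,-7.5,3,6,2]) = [-7.5,2,3,6,6]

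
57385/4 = 14346 + 1/4 = 14346.25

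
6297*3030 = 19079910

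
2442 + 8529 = 10971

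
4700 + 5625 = 10325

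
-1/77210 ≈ -0.0000130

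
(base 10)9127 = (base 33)8cj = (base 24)fk7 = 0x23a7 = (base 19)1657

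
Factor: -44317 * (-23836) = 2^2 * 7^1 * 13^1 * 59^1 * 101^1 * 487^1 = 1056340012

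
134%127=7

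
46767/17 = 2751 = 2751.00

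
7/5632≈0.00124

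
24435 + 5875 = 30310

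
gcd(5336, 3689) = 1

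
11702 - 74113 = -62411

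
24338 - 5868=18470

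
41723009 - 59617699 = -17894690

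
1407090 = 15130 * 93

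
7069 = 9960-2891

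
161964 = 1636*99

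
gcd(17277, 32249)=1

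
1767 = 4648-2881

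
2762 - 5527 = -2765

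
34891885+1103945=35995830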